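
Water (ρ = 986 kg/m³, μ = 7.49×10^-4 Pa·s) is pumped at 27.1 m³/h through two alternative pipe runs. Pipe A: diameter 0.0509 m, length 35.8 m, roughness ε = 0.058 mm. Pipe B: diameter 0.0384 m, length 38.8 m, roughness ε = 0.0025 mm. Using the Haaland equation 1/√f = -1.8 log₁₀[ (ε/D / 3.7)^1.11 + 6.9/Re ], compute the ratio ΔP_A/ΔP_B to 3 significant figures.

ΔP_A/ΔP_B ≈ 0.326

Pipe A: V = Q/A = 0.007528/0.002035 = 3.699 m/s; Re = 2.479e+05; ε/D = 0.00114; Haaland → f = 0.02125; ΔP_A = f(L/D)(ρV²/2) = 1.008e+05 Pa.
Pipe B: V = Q/A = 0.007528/0.001158 = 6.5 m/s; Re = 3.286e+05; ε/D = 6.51e-05; Haaland → f = 0.01471; ΔP_B = f(L/D)(ρV²/2) = 3.096e+05 Pa.
ΔP_A/ΔP_B = 1.008e+05/3.096e+05 = 0.326.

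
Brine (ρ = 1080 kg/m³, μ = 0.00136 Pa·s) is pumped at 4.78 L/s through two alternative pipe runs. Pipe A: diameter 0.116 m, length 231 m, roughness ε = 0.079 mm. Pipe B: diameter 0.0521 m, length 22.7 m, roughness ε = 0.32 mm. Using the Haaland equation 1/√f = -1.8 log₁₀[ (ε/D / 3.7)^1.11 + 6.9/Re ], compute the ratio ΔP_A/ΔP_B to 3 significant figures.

Pipe A: V = Q/A = 0.00478/0.01057 = 0.4523 m/s; Re = 4.166e+04; ε/D = 0.000681; Haaland → f = 0.02349; ΔP_A = f(L/D)(ρV²/2) = 5167 Pa.
Pipe B: V = Q/A = 0.00478/0.002132 = 2.242 m/s; Re = 9.277e+04; ε/D = 0.00614; Haaland → f = 0.03322; ΔP_B = f(L/D)(ρV²/2) = 3.929e+04 Pa.
ΔP_A/ΔP_B = 5167/3.929e+04 = 0.131.

ΔP_A/ΔP_B ≈ 0.131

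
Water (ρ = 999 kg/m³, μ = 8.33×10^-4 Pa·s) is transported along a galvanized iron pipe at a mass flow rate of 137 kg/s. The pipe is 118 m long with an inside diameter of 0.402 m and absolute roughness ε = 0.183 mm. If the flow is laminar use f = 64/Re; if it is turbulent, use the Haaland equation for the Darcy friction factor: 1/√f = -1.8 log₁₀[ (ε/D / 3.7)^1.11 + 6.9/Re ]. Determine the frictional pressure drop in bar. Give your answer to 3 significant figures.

A = πD²/4 = π(0.402)²/4 = 0.1269 m²; mean velocity V = ṁ/(ρA) = 137/(999 · 0.1269) = 1.08 m/s.
Reynolds number Re = ρVD/μ = 999 · 1.08 · 0.402 / 0.000833 = 5.209e+05.
Re > 4000 → turbulent. Relative roughness ε/D = 0.000183/0.402 = 0.000455. Haaland: 1/√f = -1.8 log₁₀[(0.000455/3.7)^1.11 + 6.9/5.209e+05] = -1.8 log₁₀[4.57e-05 + 1.32e-05] = 7.613, so f = 0.01725.
Darcy-Weisbach: ΔP = f(L/D)(ρV²/2) = 0.01725·(118/0.402)·(999·1.08²/2) = 0.01725·293.5·583.1 = 2953 Pa.
ΔP = 2953 Pa = 0.0295 bar.

ΔP ≈ 0.0295 bar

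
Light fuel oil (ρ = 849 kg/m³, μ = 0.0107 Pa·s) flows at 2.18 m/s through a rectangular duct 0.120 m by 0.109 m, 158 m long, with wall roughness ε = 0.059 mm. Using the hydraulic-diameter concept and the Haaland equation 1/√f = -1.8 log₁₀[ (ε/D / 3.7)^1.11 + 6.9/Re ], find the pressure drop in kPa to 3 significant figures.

ΔP ≈ 74.7 kPa

Hydraulic diameter D_h = 4A/P = 4·(0.12·0.109)/(2·(0.12+0.109)) = 0.05232/0.458 = 0.1142 m.
Re = ρVD_h/μ = 849·2.18·0.1142/0.0107 = 1.976e+04.
ε/D_h = 5.9e-05/0.1142 = 0.000516; Haaland gives 1/√f = -1.8 log₁₀[5.26e-05+0.000349] = 6.113, so f = 0.02676.
ΔP = f(L/D_h)(ρV²/2) = 0.02676·158/0.1142·2017 = 7.467e+04 Pa.
ΔP = 74.7 kPa.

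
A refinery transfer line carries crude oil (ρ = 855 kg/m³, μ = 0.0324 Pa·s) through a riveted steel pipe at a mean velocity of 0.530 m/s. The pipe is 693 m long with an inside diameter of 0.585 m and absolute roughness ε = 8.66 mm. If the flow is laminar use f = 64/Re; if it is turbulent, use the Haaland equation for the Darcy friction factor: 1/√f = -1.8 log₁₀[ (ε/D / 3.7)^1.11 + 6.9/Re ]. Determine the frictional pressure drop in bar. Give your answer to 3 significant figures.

Reynolds number Re = ρVD/μ = 855 · 0.53 · 0.585 / 0.0324 = 8182.
Re > 4000 → turbulent. Relative roughness ε/D = 0.00866/0.585 = 0.0148. Haaland: 1/√f = -1.8 log₁₀[(0.0148/3.7)^1.11 + 6.9/8182] = -1.8 log₁₀[0.00218 + 0.000843] = 4.535, so f = 0.04862.
Darcy-Weisbach: ΔP = f(L/D)(ρV²/2) = 0.04862·(693/0.585)·(855·0.53²/2) = 0.04862·1185·120.1 = 6916 Pa.
ΔP = 6916 Pa = 0.0692 bar.

ΔP ≈ 0.0692 bar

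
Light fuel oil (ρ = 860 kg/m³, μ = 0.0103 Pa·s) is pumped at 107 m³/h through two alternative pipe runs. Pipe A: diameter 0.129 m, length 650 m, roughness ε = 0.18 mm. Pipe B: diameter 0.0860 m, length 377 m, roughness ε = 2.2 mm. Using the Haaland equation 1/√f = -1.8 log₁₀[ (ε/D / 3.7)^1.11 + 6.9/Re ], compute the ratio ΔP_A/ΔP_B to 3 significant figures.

Pipe A: V = Q/A = 0.02972/0.01307 = 2.274 m/s; Re = 2.449e+04; ε/D = 0.0014; Haaland → f = 0.0274; ΔP_A = f(L/D)(ρV²/2) = 3.07e+05 Pa.
Pipe B: V = Q/A = 0.02972/0.005809 = 5.117 m/s; Re = 3.674e+04; ε/D = 0.0256; Haaland → f = 0.05458; ΔP_B = f(L/D)(ρV²/2) = 2.694e+06 Pa.
ΔP_A/ΔP_B = 3.07e+05/2.694e+06 = 0.114.

ΔP_A/ΔP_B ≈ 0.114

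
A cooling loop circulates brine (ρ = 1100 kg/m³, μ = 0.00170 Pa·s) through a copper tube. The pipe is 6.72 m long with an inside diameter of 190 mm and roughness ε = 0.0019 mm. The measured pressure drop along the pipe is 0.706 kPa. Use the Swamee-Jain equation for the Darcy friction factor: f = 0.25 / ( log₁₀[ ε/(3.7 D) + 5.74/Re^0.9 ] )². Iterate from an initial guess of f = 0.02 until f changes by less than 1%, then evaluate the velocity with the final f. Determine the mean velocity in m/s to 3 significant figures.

V ≈ 1.51 m/s

Rearranging Darcy-Weisbach: V = √(2·ΔP·D/(f·L·ρ)). With ε/D = 1.9e-06/0.19 = 1e-05, iterate starting from f = 0.02:
  f = 0.02 → V = √(2·706·0.19/(0.02·6.72·1100)) = 1.347 m/s; Re = ρVD/μ = 1.656e+05; f → 0.0162
  f = 0.0162 → V = 1.497 m/s; Re = 1.84e+05; f → 0.01587
  f = 0.01587 → V = 1.512 m/s; Re = 1.859e+05; f → 0.01584
Converged (Δf/f < 1%). With the final f = 0.01584: V = √(2·706·0.19/(0.01584·6.72·1100)) = 1.513 m/s.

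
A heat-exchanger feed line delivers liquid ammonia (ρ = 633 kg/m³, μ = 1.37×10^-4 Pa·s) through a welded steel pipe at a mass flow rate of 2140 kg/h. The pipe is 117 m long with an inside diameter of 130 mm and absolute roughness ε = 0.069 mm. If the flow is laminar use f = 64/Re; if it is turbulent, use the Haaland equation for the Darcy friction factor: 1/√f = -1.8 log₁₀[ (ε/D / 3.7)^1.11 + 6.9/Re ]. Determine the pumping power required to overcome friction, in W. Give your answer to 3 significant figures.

P ≈ 0.0308 W

ṁ = 2140 kg/h = 2140/3600 = 0.5944 kg/s.
A = πD²/4 = π(0.13)²/4 = 0.01327 m²; mean velocity V = ṁ/(ρA) = 0.5944/(633 · 0.01327) = 0.07075 m/s.
Reynolds number Re = ρVD/μ = 633 · 0.07075 · 0.13 / 0.000137 = 4.25e+04.
Re > 4000 → turbulent. Relative roughness ε/D = 6.9e-05/0.13 = 0.000531. Haaland: 1/√f = -1.8 log₁₀[(0.000531/3.7)^1.11 + 6.9/4.25e+04] = -1.8 log₁₀[5.42e-05 + 0.000162] = 6.596, so f = 0.02298.
Darcy-Weisbach: ΔP = f(L/D)(ρV²/2) = 0.02298·(117/0.13)·(633·0.07075²/2) = 0.02298·900·1.584 = 32.77 Pa.
Q = ṁ/ρ = 0.5944/633 = 0.0009391 m³/s.
Pumping power P = QΔP = 0.0009391·32.77 = 0.03078 W = 0.0308 W.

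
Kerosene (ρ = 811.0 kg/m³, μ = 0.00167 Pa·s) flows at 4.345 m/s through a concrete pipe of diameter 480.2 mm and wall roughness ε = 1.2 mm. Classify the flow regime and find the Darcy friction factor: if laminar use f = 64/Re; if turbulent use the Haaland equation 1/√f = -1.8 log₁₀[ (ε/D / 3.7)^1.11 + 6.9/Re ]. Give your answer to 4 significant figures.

f ≈ 0.02506

Re = ρVD/μ = 811·4.345·0.4802/0.00167 = 1.013e+06.
Re > 4000 → turbulent. ε/D = 0.0012/0.4802 = 0.0025; Haaland: 1/√f = -1.8 log₁₀[0.000303 + 6.81e-06] = 6.317, so f = 0.02506.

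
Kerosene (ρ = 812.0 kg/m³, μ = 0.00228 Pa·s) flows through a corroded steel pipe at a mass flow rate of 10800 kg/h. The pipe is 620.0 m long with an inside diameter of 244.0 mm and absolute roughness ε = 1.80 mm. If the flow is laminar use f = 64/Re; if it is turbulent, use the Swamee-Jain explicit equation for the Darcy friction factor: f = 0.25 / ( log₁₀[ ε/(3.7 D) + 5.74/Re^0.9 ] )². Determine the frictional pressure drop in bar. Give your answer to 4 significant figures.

ṁ = 10800 kg/h = 10800/3600 = 3 kg/s.
A = πD²/4 = π(0.244)²/4 = 0.04676 m²; mean velocity V = ṁ/(ρA) = 3/(812 · 0.04676) = 0.07901 m/s.
Reynolds number Re = ρVD/μ = 812 · 0.07901 · 0.244 / 0.00228 = 6866.
Re > 4000 → turbulent. Relative roughness ε/D = 0.0018/0.244 = 0.00738. Swamee-Jain: f = 0.25/(log₁₀[0.00738/3.7 + 5.74/6866^0.9])² = 0.25/(log₁₀[0.00199 + 0.00202])² = 0.25/(-2.396)² = 0.04354.
Darcy-Weisbach: ΔP = f(L/D)(ρV²/2) = 0.04354·(620/0.244)·(812·0.07901²/2) = 0.04354·2541·2.535 = 280.4 Pa.
ΔP = 280.4 Pa = 0.002804 bar.

ΔP ≈ 0.002804 bar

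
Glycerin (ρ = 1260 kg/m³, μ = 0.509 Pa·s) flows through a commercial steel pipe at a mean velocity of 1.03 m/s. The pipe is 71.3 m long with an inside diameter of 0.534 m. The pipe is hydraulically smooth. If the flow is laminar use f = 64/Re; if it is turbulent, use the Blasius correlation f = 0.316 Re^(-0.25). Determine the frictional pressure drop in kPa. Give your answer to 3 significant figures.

ΔP ≈ 4.19 kPa

Reynolds number Re = ρVD/μ = 1260 · 1.03 · 0.534 / 0.509 = 1362.
Re < 2300 → laminar flow, so f = 64/Re = 64/1362 = 0.04701 (the turbulent correlation is not needed).
Darcy-Weisbach: ΔP = f(L/D)(ρV²/2) = 0.04701·(71.3/0.534)·(1260·1.03²/2) = 0.04701·133.5·668.4 = 4195 Pa.
ΔP = 4195 Pa = 4.19 kPa.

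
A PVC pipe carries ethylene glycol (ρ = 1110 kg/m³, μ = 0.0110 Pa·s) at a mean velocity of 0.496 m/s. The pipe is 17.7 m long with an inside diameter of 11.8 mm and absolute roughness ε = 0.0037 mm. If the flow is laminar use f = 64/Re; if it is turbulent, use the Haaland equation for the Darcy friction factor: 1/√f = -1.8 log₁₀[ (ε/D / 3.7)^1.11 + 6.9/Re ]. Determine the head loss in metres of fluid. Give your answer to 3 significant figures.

h_f ≈ 2.04 m

Reynolds number Re = ρVD/μ = 1110 · 0.496 · 0.0118 / 0.011 = 590.6.
Re < 2300 → laminar flow, so f = 64/Re = 64/590.6 = 0.1084 (the turbulent correlation is not needed).
Darcy-Weisbach: ΔP = f(L/D)(ρV²/2) = 0.1084·(17.7/0.0118)·(1110·0.496²/2) = 0.1084·1500·136.5 = 2.219e+04 Pa.
Head loss h_f = ΔP/(ρg) = 2.219e+04/(1110·9.81) = 2.04 m.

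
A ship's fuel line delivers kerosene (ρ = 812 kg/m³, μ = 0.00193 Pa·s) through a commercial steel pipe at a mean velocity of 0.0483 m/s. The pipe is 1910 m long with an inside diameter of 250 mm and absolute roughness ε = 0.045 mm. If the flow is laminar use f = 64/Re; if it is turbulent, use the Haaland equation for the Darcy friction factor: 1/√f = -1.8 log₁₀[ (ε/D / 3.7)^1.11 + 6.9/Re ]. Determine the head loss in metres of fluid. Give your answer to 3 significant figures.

Reynolds number Re = ρVD/μ = 812 · 0.0483 · 0.25 / 0.00193 = 5080.
Re > 4000 → turbulent. Relative roughness ε/D = 4.5e-05/0.25 = 0.00018. Haaland: 1/√f = -1.8 log₁₀[(0.00018/3.7)^1.11 + 6.9/5080] = -1.8 log₁₀[1.63e-05 + 0.00136] = 5.151, so f = 0.03768.
Darcy-Weisbach: ΔP = f(L/D)(ρV²/2) = 0.03768·(1910/0.25)·(812·0.0483²/2) = 0.03768·7640·0.9472 = 272.7 Pa.
Head loss h_f = ΔP/(ρg) = 272.7/(812·9.81) = 0.0342 m.

h_f ≈ 0.0342 m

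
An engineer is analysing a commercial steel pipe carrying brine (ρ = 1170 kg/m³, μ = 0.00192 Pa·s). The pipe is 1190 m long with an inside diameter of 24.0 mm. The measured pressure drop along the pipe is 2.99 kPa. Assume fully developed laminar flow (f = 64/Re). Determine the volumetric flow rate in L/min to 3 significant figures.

Q ≈ 0.639 L/min

For laminar flow, f = 64/Re with Re = ρVD/μ, so Darcy-Weisbach reduces to ΔP = 32μLV/D². Solving for V: V = ΔP·D²/(32μL) = 2990·(0.024)²/(32·0.00192·1190) = 0.02356 m/s.
Check: Re = ρVD/μ = 1170·0.02356·0.024/0.00192 = 344.5 < 2300, so the laminar assumption holds.
Q = V·A = 0.02356·(π/4·0.024²) = 1.066e-05 m³/s = 0.639 L/min.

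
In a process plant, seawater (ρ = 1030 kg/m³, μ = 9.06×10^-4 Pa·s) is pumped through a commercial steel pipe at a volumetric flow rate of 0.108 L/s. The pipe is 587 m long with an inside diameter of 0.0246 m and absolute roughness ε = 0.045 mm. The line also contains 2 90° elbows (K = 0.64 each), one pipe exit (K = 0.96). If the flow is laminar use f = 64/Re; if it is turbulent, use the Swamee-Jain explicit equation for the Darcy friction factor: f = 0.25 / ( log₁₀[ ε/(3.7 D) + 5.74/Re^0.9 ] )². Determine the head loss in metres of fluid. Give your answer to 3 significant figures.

Q = 0.108 L/s = 0.108/1000 = 0.000108 m³/s.
Cross-sectional area A = πD²/4 = π(0.0246)²/4 = 0.0004753 m²; mean velocity V = Q/A = 0.000108/0.0004753 = 0.2272 m/s.
Reynolds number Re = ρVD/μ = 1030 · 0.2272 · 0.0246 / 0.000906 = 6355.
Re > 4000 → turbulent. Relative roughness ε/D = 4.5e-05/0.0246 = 0.00183. Swamee-Jain: f = 0.25/(log₁₀[0.00183/3.7 + 5.74/6355^0.9])² = 0.25/(log₁₀[0.000494 + 0.00217])² = 0.25/(-2.575)² = 0.03771.
Total minor-loss coefficient ΣK = 2·0.64 + 1·0.96 = 2.24.
ΔP = [f·L/D + ΣK]·(ρV²/2) = [0.03771·587/0.0246 + 2.24]·(1030·0.2272²/2) = [899.9 + 2.24]·26.59 = 2.399e+04 Pa.
Head loss h_f = ΔP/(ρg) = 2.399e+04/(1030·9.81) = 2.37 m.

h_f ≈ 2.37 m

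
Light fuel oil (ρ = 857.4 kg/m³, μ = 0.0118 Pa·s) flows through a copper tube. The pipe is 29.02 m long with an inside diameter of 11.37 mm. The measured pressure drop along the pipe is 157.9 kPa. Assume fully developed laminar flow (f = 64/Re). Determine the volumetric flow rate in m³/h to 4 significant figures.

Q ≈ 0.6809 m³/h

For laminar flow, f = 64/Re with Re = ρVD/μ, so Darcy-Weisbach reduces to ΔP = 32μLV/D². Solving for V: V = ΔP·D²/(32μL) = 1.579e+05·(0.01137)²/(32·0.0118·29.02) = 1.863 m/s.
Check: Re = ρVD/μ = 857.4·1.863·0.01137/0.0118 = 1539 < 2300, so the laminar assumption holds.
Q = V·A = 1.863·(π/4·0.01137²) = 0.0001891 m³/s = 0.6809 m³/h.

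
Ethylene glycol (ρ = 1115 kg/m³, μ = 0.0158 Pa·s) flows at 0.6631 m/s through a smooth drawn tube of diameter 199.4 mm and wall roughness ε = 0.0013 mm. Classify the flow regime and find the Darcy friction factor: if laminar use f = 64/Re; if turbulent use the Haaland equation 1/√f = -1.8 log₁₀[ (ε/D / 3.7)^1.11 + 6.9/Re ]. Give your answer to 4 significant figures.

f ≈ 0.03149

Re = ρVD/μ = 1115·0.6631·0.1994/0.0158 = 9331.
Re > 4000 → turbulent. ε/D = 1.3e-06/0.1994 = 6.52e-06; Haaland: 1/√f = -1.8 log₁₀[4.1e-07 + 0.000739] = 5.635, so f = 0.03149.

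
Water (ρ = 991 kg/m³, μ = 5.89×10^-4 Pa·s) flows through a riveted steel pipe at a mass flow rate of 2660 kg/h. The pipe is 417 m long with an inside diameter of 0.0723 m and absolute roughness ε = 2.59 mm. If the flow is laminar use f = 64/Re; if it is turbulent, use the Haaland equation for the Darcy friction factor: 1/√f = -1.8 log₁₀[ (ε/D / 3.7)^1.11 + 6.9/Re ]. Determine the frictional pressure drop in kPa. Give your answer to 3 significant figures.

ṁ = 2660 kg/h = 2660/3600 = 0.7389 kg/s.
A = πD²/4 = π(0.0723)²/4 = 0.004106 m²; mean velocity V = ṁ/(ρA) = 0.7389/(991 · 0.004106) = 0.1816 m/s.
Reynolds number Re = ρVD/μ = 991 · 0.1816 · 0.0723 / 0.000589 = 2.209e+04.
Re > 4000 → turbulent. Relative roughness ε/D = 0.00259/0.0723 = 0.0358. Haaland: 1/√f = -1.8 log₁₀[(0.0358/3.7)^1.11 + 6.9/2.209e+04] = -1.8 log₁₀[0.00581 + 0.000312] = 3.983, so f = 0.06303.
Darcy-Weisbach: ΔP = f(L/D)(ρV²/2) = 0.06303·(417/0.0723)·(991·0.1816²/2) = 0.06303·5768·16.34 = 5941 Pa.
ΔP = 5941 Pa = 5.94 kPa.

ΔP ≈ 5.94 kPa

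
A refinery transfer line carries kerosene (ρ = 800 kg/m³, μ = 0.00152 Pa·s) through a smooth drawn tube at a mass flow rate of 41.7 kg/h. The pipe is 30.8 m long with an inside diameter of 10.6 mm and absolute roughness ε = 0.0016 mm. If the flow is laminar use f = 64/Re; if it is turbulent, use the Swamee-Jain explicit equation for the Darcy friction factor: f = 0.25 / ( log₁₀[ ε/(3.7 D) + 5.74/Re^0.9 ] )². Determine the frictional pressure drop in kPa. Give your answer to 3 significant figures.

ΔP ≈ 2.19 kPa

ṁ = 41.7 kg/h = 41.7/3600 = 0.01158 kg/s.
A = πD²/4 = π(0.0106)²/4 = 8.825e-05 m²; mean velocity V = ṁ/(ρA) = 0.01158/(800 · 8.825e-05) = 0.1641 m/s.
Reynolds number Re = ρVD/μ = 800 · 0.1641 · 0.0106 / 0.00152 = 915.4.
Re < 2300 → laminar flow, so f = 64/Re = 64/915.4 = 0.06992 (the turbulent correlation is not needed).
Darcy-Weisbach: ΔP = f(L/D)(ρV²/2) = 0.06992·(30.8/0.0106)·(800·0.1641²/2) = 0.06992·2906·10.77 = 2188 Pa.
ΔP = 2188 Pa = 2.19 kPa.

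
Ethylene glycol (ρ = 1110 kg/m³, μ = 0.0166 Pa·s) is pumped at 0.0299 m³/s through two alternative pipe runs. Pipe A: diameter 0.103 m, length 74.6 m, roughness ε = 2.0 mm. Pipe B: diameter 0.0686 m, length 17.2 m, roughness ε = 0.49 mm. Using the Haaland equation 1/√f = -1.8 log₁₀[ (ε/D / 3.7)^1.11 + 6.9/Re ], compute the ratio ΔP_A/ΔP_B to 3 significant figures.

ΔP_A/ΔP_B ≈ 0.790

Pipe A: V = Q/A = 0.0299/0.008332 = 3.588 m/s; Re = 2.471e+04; ε/D = 0.0194; Haaland → f = 0.04972; ΔP_A = f(L/D)(ρV²/2) = 2.574e+05 Pa.
Pipe B: V = Q/A = 0.0299/0.003696 = 8.09 m/s; Re = 3.711e+04; ε/D = 0.00714; Haaland → f = 0.03579; ΔP_B = f(L/D)(ρV²/2) = 3.259e+05 Pa.
ΔP_A/ΔP_B = 2.574e+05/3.259e+05 = 0.790.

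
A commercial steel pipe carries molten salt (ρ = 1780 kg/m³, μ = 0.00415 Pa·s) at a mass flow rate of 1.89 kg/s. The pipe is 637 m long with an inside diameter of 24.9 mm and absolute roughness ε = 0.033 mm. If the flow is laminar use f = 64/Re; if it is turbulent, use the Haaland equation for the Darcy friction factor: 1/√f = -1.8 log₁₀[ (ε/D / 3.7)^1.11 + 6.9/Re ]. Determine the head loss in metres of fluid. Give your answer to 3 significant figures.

h_f ≈ 170 m

A = πD²/4 = π(0.0249)²/4 = 0.000487 m²; mean velocity V = ṁ/(ρA) = 1.89/(1780 · 0.000487) = 2.18 m/s.
Reynolds number Re = ρVD/μ = 1780 · 2.18 · 0.0249 / 0.00415 = 2.329e+04.
Re > 4000 → turbulent. Relative roughness ε/D = 3.3e-05/0.0249 = 0.00133. Haaland: 1/√f = -1.8 log₁₀[(0.00133/3.7)^1.11 + 6.9/2.329e+04] = -1.8 log₁₀[0.00015 + 0.000296] = 6.031, so f = 0.02749.
Darcy-Weisbach: ΔP = f(L/D)(ρV²/2) = 0.02749·(637/0.0249)·(1780·2.18²/2) = 0.02749·2.558e+04·4232 = 2.976e+06 Pa.
Head loss h_f = ΔP/(ρg) = 2.976e+06/(1780·9.81) = 170 m.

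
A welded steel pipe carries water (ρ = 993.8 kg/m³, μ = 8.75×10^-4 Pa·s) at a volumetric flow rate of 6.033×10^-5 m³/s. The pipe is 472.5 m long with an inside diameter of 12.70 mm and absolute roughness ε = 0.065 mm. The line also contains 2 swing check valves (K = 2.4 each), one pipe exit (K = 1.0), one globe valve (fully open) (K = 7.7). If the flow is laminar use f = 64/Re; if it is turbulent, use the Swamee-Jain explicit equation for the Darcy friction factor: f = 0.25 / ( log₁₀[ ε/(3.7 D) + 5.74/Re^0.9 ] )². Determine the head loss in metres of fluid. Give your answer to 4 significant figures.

h_f ≈ 17.81 m

Cross-sectional area A = πD²/4 = π(0.0127)²/4 = 0.0001267 m²; mean velocity V = Q/A = 6.033e-05/0.0001267 = 0.4763 m/s.
Reynolds number Re = ρVD/μ = 993.8 · 0.4763 · 0.0127 / 0.000875 = 6870.
Re > 4000 → turbulent. Relative roughness ε/D = 6.5e-05/0.0127 = 0.00512. Swamee-Jain: f = 0.25/(log₁₀[0.00512/3.7 + 5.74/6870^0.9])² = 0.25/(log₁₀[0.00138 + 0.00202])² = 0.25/(-2.468)² = 0.04105.
Total minor-loss coefficient ΣK = 2·2.4 + 1·1 + 1·7.7 = 13.5.
ΔP = [f·L/D + ΣK]·(ρV²/2) = [0.04105·472.5/0.0127 + 13.5]·(993.8·0.4763²/2) = [1527 + 13.5]·112.7 = 1.736e+05 Pa.
Head loss h_f = ΔP/(ρg) = 1.736e+05/(993.8·9.81) = 17.81 m.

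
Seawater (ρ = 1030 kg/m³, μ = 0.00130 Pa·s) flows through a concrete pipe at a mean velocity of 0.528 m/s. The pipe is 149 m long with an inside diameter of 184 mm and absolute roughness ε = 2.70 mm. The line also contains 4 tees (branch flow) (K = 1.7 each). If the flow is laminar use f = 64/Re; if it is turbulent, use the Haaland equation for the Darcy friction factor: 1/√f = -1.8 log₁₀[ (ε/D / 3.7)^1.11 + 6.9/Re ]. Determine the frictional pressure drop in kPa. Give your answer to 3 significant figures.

ΔP ≈ 6.09 kPa

Reynolds number Re = ρVD/μ = 1030 · 0.528 · 0.184 / 0.0013 = 7.697e+04.
Re > 4000 → turbulent. Relative roughness ε/D = 0.0027/0.184 = 0.0147. Haaland: 1/√f = -1.8 log₁₀[(0.0147/3.7)^1.11 + 6.9/7.697e+04] = -1.8 log₁₀[0.00216 + 8.96e-05] = 4.767, so f = 0.04401.
Total minor-loss coefficient ΣK = 4·1.7 = 6.8.
ΔP = [f·L/D + ΣK]·(ρV²/2) = [0.04401·149/0.184 + 6.8]·(1030·0.528²/2) = [35.64 + 6.8]·143.6 = 6093 Pa.
ΔP = 6093 Pa = 6.09 kPa.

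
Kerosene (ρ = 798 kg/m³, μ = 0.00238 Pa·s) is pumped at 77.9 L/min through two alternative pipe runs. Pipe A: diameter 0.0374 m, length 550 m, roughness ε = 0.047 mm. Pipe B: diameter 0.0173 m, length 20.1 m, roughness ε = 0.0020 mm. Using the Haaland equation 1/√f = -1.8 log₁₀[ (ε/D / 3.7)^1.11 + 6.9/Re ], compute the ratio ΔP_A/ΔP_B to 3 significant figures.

Pipe A: V = Q/A = 0.001298/0.001099 = 1.182 m/s; Re = 1.482e+04; ε/D = 0.00126; Haaland → f = 0.02982; ΔP_A = f(L/D)(ρV²/2) = 2.444e+05 Pa.
Pipe B: V = Q/A = 0.001298/0.0002351 = 5.523 m/s; Re = 3.204e+04; ε/D = 0.000116; Haaland → f = 0.0232; ΔP_B = f(L/D)(ρV²/2) = 3.282e+05 Pa.
ΔP_A/ΔP_B = 2.444e+05/3.282e+05 = 0.745.

ΔP_A/ΔP_B ≈ 0.745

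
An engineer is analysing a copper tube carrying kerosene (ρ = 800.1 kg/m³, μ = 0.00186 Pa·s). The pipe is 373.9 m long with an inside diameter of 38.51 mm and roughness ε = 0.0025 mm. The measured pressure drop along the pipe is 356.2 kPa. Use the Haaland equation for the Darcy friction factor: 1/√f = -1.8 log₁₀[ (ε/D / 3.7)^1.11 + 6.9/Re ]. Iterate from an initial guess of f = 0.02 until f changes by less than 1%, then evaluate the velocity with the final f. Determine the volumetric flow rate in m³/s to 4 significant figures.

Rearranging Darcy-Weisbach: V = √(2·ΔP·D/(f·L·ρ)). With ε/D = 2.5e-06/0.03851 = 6.49e-05, iterate starting from f = 0.02:
  f = 0.02 → V = √(2·3.562e+05·0.03851/(0.02·373.9·800.1)) = 2.141 m/s; Re = ρVD/μ = 3.547e+04; f → 0.02255
  f = 0.02255 → V = 2.017 m/s; Re = 3.341e+04; f → 0.02286
  f = 0.02286 → V = 2.003 m/s; Re = 3.318e+04; f → 0.0229
Converged (Δf/f < 1%). With the final f = 0.0229: V = √(2·3.562e+05·0.03851/(0.0229·373.9·800.1)) = 2.001 m/s.
Q = V·A = 2.001·(π/4·0.03851²) = 0.002331 m³/s = 0.002331 m³/s.

Q ≈ 0.002331 m³/s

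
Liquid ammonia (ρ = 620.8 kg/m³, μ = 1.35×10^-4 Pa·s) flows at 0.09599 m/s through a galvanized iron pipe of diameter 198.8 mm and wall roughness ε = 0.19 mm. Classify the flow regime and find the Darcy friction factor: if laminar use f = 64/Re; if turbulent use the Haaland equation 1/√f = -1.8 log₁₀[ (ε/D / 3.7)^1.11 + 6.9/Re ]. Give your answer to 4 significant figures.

Re = ρVD/μ = 620.8·0.09599·0.1988/0.000135 = 8.775e+04.
Re > 4000 → turbulent. ε/D = 0.00019/0.1988 = 0.000956; Haaland: 1/√f = -1.8 log₁₀[0.000104 + 7.86e-05] = 6.729, so f = 0.02209.

f ≈ 0.02209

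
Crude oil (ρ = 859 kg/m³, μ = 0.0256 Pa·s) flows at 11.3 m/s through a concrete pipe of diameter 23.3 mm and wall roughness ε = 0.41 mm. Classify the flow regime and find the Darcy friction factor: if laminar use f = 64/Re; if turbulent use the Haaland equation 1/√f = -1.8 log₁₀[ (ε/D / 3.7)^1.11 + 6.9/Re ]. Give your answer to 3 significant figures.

f ≈ 0.0508

Re = ρVD/μ = 859·11.3·0.0233/0.0256 = 8835.
Re > 4000 → turbulent. ε/D = 0.00041/0.0233 = 0.0176; Haaland: 1/√f = -1.8 log₁₀[0.00264 + 0.000781] = 4.438, so f = 0.05076.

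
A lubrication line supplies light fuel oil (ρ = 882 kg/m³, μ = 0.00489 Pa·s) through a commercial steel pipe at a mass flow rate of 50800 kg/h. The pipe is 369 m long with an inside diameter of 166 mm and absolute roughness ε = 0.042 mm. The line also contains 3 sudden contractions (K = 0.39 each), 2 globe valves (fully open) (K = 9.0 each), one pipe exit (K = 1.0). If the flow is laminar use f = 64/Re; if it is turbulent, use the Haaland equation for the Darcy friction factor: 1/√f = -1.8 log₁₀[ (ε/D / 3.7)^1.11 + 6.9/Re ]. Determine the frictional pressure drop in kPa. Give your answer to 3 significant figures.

ṁ = 50800 kg/h = 50800/3600 = 14.11 kg/s.
A = πD²/4 = π(0.166)²/4 = 0.02164 m²; mean velocity V = ṁ/(ρA) = 14.11/(882 · 0.02164) = 0.7392 m/s.
Reynolds number Re = ρVD/μ = 882 · 0.7392 · 0.166 / 0.00489 = 2.213e+04.
Re > 4000 → turbulent. Relative roughness ε/D = 4.2e-05/0.166 = 0.000253. Haaland: 1/√f = -1.8 log₁₀[(0.000253/3.7)^1.11 + 6.9/2.213e+04] = -1.8 log₁₀[2.38e-05 + 0.000312] = 6.254, so f = 0.02557.
Total minor-loss coefficient ΣK = 3·0.39 + 2·9 + 1·1 = 20.2.
ΔP = [f·L/D + ΣK]·(ρV²/2) = [0.02557·369/0.166 + 20.2]·(882·0.7392²/2) = [56.84 + 20.2]·241 = 1.856e+04 Pa.
ΔP = 1.856e+04 Pa = 18.6 kPa.

ΔP ≈ 18.6 kPa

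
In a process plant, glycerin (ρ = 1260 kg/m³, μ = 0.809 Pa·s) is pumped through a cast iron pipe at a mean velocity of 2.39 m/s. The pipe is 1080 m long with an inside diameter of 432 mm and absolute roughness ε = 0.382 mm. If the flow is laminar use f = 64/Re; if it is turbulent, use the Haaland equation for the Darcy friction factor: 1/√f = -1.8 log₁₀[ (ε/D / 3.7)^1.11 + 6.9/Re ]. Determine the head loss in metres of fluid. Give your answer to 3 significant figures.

Reynolds number Re = ρVD/μ = 1260 · 2.39 · 0.432 / 0.809 = 1608.
Re < 2300 → laminar flow, so f = 64/Re = 64/1608 = 0.0398 (the turbulent correlation is not needed).
Darcy-Weisbach: ΔP = f(L/D)(ρV²/2) = 0.0398·(1080/0.432)·(1260·2.39²/2) = 0.0398·2500·3599 = 3.581e+05 Pa.
Head loss h_f = ΔP/(ρg) = 3.581e+05/(1260·9.81) = 29.0 m.

h_f ≈ 29.0 m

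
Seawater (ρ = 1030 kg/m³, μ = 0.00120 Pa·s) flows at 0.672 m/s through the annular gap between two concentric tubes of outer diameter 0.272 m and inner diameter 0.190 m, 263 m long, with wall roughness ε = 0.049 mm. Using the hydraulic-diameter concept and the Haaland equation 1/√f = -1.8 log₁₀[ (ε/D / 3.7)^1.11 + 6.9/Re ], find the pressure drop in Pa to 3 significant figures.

ΔP ≈ 17000 Pa

Hydraulic diameter D_h = 4A/P = D_o - D_i = 0.272 - 0.19 = 0.082 m.
Re = ρVD_h/μ = 1030·0.672·0.082/0.0012 = 4.73e+04.
ε/D_h = 4.9e-05/0.082 = 0.000598; Haaland gives 1/√f = -1.8 log₁₀[6.18e-05+0.000146] = 6.629, so f = 0.02276.
ΔP = f(L/D_h)(ρV²/2) = 0.02276·263/0.082·232.6 = 1.698e+04 Pa.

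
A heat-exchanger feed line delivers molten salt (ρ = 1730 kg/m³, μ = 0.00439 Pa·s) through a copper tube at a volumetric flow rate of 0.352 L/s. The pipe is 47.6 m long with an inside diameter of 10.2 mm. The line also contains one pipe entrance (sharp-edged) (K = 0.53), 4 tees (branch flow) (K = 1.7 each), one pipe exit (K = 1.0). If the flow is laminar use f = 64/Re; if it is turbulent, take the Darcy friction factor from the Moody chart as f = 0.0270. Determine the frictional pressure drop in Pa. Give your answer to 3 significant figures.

ΔP ≈ 2.16×10^6 Pa

Q = 0.352 L/s = 0.352/1000 = 0.000352 m³/s.
Cross-sectional area A = πD²/4 = π(0.0102)²/4 = 8.171e-05 m²; mean velocity V = Q/A = 0.000352/8.171e-05 = 4.308 m/s.
Reynolds number Re = ρVD/μ = 1730 · 4.308 · 0.0102 / 0.00439 = 1.732e+04.
Re > 4000 → turbulent; use the Moody-chart value f = 0.0270.
Total minor-loss coefficient ΣK = 1·0.53 + 4·1.7 + 1·1 = 8.33.
ΔP = [f·L/D + ΣK]·(ρV²/2) = [0.027·47.6/0.0102 + 8.33]·(1730·4.308²/2) = [126 + 8.33]·1.605e+04 = 2.156e+06 Pa.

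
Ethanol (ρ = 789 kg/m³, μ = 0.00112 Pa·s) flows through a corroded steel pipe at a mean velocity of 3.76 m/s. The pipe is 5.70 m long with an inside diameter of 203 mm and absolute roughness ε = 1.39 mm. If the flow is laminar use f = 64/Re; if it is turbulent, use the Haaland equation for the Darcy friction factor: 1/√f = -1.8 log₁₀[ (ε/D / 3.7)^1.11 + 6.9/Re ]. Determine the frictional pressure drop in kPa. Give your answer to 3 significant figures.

ΔP ≈ 5.27 kPa

Reynolds number Re = ρVD/μ = 789 · 3.76 · 0.203 / 0.00112 = 5.377e+05.
Re > 4000 → turbulent. Relative roughness ε/D = 0.00139/0.203 = 0.00685. Haaland: 1/√f = -1.8 log₁₀[(0.00685/3.7)^1.11 + 6.9/5.377e+05] = -1.8 log₁₀[0.000926 + 1.28e-05] = 5.449, so f = 0.03368.
Darcy-Weisbach: ΔP = f(L/D)(ρV²/2) = 0.03368·(5.7/0.203)·(789·3.76²/2) = 0.03368·28.08·5577 = 5274 Pa.
ΔP = 5274 Pa = 5.27 kPa.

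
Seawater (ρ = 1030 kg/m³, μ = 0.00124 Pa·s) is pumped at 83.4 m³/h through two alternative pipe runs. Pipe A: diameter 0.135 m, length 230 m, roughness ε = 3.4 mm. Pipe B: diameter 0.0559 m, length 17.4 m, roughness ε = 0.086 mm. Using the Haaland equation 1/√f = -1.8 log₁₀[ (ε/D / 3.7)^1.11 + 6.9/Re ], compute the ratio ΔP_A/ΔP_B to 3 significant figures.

ΔP_A/ΔP_B ≈ 0.385

Pipe A: V = Q/A = 0.02317/0.01431 = 1.618 m/s; Re = 1.815e+05; ε/D = 0.0252; Haaland → f = 0.05353; ΔP_A = f(L/D)(ρV²/2) = 1.23e+05 Pa.
Pipe B: V = Q/A = 0.02317/0.002454 = 9.44 m/s; Re = 4.383e+05; ε/D = 0.00154; Haaland → f = 0.02235; ΔP_B = f(L/D)(ρV²/2) = 3.193e+05 Pa.
ΔP_A/ΔP_B = 1.23e+05/3.193e+05 = 0.385.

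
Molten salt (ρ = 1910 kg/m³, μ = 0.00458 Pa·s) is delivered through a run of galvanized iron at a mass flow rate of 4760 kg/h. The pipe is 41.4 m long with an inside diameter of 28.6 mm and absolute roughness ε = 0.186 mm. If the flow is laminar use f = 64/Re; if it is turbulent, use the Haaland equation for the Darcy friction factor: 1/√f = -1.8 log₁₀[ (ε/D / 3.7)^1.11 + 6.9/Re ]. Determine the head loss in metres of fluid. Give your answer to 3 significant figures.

ṁ = 4760 kg/h = 4760/3600 = 1.322 kg/s.
A = πD²/4 = π(0.0286)²/4 = 0.0006424 m²; mean velocity V = ṁ/(ρA) = 1.322/(1910 · 0.0006424) = 1.078 m/s.
Reynolds number Re = ρVD/μ = 1910 · 1.078 · 0.0286 / 0.00458 = 1.285e+04.
Re > 4000 → turbulent. Relative roughness ε/D = 0.000186/0.0286 = 0.0065. Haaland: 1/√f = -1.8 log₁₀[(0.0065/3.7)^1.11 + 6.9/1.285e+04] = -1.8 log₁₀[0.000875 + 0.000537] = 5.131, so f = 0.03799.
Darcy-Weisbach: ΔP = f(L/D)(ρV²/2) = 0.03799·(41.4/0.0286)·(1910·1.078²/2) = 0.03799·1448·1109 = 6.098e+04 Pa.
Head loss h_f = ΔP/(ρg) = 6.098e+04/(1910·9.81) = 3.25 m.

h_f ≈ 3.25 m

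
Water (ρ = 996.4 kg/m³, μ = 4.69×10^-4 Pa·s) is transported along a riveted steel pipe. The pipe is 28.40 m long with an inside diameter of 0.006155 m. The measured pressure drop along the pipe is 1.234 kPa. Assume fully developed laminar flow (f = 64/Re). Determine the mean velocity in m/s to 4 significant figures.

For laminar flow, f = 64/Re with Re = ρVD/μ, so Darcy-Weisbach reduces to ΔP = 32μLV/D². Solving for V: V = ΔP·D²/(32μL) = 1234·(0.006155)²/(32·0.000469·28.4) = 0.1097 m/s.
Check: Re = ρVD/μ = 996.4·0.1097·0.006155/0.000469 = 1434 < 2300, so the laminar assumption holds.

V ≈ 0.1097 m/s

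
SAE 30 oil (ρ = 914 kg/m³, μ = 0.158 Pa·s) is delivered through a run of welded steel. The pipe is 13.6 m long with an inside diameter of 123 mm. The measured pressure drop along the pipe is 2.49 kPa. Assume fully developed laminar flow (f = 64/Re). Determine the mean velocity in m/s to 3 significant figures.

For laminar flow, f = 64/Re with Re = ρVD/μ, so Darcy-Weisbach reduces to ΔP = 32μLV/D². Solving for V: V = ΔP·D²/(32μL) = 2490·(0.123)²/(32·0.158·13.6) = 0.5479 m/s.
Check: Re = ρVD/μ = 914·0.5479·0.123/0.158 = 389.8 < 2300, so the laminar assumption holds.

V ≈ 0.548 m/s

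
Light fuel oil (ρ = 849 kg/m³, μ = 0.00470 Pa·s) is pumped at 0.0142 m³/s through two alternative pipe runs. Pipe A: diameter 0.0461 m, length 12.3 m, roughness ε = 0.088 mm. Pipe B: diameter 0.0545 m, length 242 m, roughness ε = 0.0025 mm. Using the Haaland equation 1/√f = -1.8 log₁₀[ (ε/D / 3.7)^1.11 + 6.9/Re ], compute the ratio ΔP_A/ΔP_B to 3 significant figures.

ΔP_A/ΔP_B ≈ 0.148

Pipe A: V = Q/A = 0.0142/0.001669 = 8.507 m/s; Re = 7.084e+04; ε/D = 0.00191; Haaland → f = 0.0253; ΔP_A = f(L/D)(ρV²/2) = 2.074e+05 Pa.
Pipe B: V = Q/A = 0.0142/0.002333 = 6.087 m/s; Re = 5.993e+04; ε/D = 4.59e-05; Haaland → f = 0.02003; ΔP_B = f(L/D)(ρV²/2) = 1.399e+06 Pa.
ΔP_A/ΔP_B = 2.074e+05/1.399e+06 = 0.148.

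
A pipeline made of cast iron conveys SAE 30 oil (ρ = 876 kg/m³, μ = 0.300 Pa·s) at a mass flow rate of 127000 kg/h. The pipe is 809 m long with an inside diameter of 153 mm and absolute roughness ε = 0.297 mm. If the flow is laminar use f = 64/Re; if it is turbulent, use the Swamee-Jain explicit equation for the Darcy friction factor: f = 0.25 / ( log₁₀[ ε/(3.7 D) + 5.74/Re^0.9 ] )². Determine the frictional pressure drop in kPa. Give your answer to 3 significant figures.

ΔP ≈ 727 kPa

ṁ = 127000 kg/h = 127000/3600 = 35.28 kg/s.
A = πD²/4 = π(0.153)²/4 = 0.01839 m²; mean velocity V = ṁ/(ρA) = 35.28/(876 · 0.01839) = 2.19 m/s.
Reynolds number Re = ρVD/μ = 876 · 2.19 · 0.153 / 0.3 = 978.6.
Re < 2300 → laminar flow, so f = 64/Re = 64/978.6 = 0.0654 (the turbulent correlation is not needed).
Darcy-Weisbach: ΔP = f(L/D)(ρV²/2) = 0.0654·(809/0.153)·(876·2.19²/2) = 0.0654·5288·2101 = 7.267e+05 Pa.
ΔP = 7.267e+05 Pa = 727 kPa.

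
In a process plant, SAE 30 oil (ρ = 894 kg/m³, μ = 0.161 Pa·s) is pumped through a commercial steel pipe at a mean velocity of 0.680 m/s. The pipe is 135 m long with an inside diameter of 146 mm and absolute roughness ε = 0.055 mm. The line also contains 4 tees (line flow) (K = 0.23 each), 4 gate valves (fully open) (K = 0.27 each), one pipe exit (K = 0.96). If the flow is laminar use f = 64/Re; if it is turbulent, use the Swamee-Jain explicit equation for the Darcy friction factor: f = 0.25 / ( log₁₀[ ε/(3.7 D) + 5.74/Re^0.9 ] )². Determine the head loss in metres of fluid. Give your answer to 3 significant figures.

Reynolds number Re = ρVD/μ = 894 · 0.68 · 0.146 / 0.161 = 551.3.
Re < 2300 → laminar flow, so f = 64/Re = 64/551.3 = 0.1161 (the turbulent correlation is not needed).
Total minor-loss coefficient ΣK = 4·0.23 + 4·0.27 + 1·0.96 = 2.96.
ΔP = [f·L/D + ΣK]·(ρV²/2) = [0.1161·135/0.146 + 2.96]·(894·0.68²/2) = [107.3 + 2.96]·206.7 = 2.28e+04 Pa.
Head loss h_f = ΔP/(ρg) = 2.28e+04/(894·9.81) = 2.60 m.

h_f ≈ 2.60 m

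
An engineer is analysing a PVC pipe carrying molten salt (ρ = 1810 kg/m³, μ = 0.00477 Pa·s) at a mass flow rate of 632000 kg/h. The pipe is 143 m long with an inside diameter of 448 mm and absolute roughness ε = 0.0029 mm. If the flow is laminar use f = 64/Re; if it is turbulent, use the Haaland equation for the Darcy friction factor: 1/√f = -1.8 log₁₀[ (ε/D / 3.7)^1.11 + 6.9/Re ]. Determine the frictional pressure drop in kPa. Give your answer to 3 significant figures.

ṁ = 632000 kg/h = 632000/3600 = 175.6 kg/s.
A = πD²/4 = π(0.448)²/4 = 0.1576 m²; mean velocity V = ṁ/(ρA) = 175.6/(1810 · 0.1576) = 0.6153 m/s.
Reynolds number Re = ρVD/μ = 1810 · 0.6153 · 0.448 / 0.00477 = 1.046e+05.
Re > 4000 → turbulent. Relative roughness ε/D = 2.9e-06/0.448 = 6.47e-06. Haaland: 1/√f = -1.8 log₁₀[(6.47e-06/3.7)^1.11 + 6.9/1.046e+05] = -1.8 log₁₀[4.07e-07 + 6.6e-05] = 7.52, so f = 0.01768.
Darcy-Weisbach: ΔP = f(L/D)(ρV²/2) = 0.01768·(143/0.448)·(1810·0.6153²/2) = 0.01768·319.2·342.6 = 1934 Pa.
ΔP = 1934 Pa = 1.93 kPa.

ΔP ≈ 1.93 kPa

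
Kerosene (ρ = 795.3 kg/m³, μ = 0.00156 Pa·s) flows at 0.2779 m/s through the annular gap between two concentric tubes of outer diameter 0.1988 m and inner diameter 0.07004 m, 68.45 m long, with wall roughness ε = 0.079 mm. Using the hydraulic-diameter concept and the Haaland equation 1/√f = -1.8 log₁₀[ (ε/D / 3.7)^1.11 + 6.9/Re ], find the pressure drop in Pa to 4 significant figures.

ΔP ≈ 447.7 Pa

Hydraulic diameter D_h = 4A/P = D_o - D_i = 0.1988 - 0.07004 = 0.1288 m.
Re = ρVD_h/μ = 795.3·0.2779·0.1288/0.00156 = 1.824e+04.
ε/D_h = 7.9e-05/0.1288 = 0.000614; Haaland gives 1/√f = -1.8 log₁₀[6.37e-05+0.000378] = 6.038, so f = 0.02743.
ΔP = f(L/D_h)(ρV²/2) = 0.02743·68.45/0.1288·30.71 = 447.7 Pa.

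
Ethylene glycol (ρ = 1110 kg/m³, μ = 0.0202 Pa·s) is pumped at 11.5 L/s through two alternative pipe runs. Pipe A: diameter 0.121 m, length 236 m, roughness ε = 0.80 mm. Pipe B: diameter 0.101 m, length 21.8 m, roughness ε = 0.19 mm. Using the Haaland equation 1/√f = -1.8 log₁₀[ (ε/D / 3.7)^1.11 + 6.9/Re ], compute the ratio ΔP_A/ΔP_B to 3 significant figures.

Pipe A: V = Q/A = 0.0115/0.0115 = 1 m/s; Re = 6650; ε/D = 0.00661; Haaland → f = 0.04188; ΔP_A = f(L/D)(ρV²/2) = 4.534e+04 Pa.
Pipe B: V = Q/A = 0.0115/0.008012 = 1.435 m/s; Re = 7966; ε/D = 0.00188; Haaland → f = 0.03514; ΔP_B = f(L/D)(ρV²/2) = 8672 Pa.
ΔP_A/ΔP_B = 4.534e+04/8672 = 5.23.

ΔP_A/ΔP_B ≈ 5.23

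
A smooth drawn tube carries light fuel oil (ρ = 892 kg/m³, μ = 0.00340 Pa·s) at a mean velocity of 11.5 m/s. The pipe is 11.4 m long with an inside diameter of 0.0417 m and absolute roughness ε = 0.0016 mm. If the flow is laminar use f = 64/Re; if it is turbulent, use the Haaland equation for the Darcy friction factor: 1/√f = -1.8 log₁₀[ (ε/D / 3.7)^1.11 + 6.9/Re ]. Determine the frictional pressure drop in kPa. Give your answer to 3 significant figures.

Reynolds number Re = ρVD/μ = 892 · 11.5 · 0.0417 / 0.0034 = 1.258e+05.
Re > 4000 → turbulent. Relative roughness ε/D = 1.6e-06/0.0417 = 3.84e-05. Haaland: 1/√f = -1.8 log₁₀[(3.84e-05/3.7)^1.11 + 6.9/1.258e+05] = -1.8 log₁₀[2.93e-06 + 5.48e-05] = 7.629, so f = 0.01718.
Darcy-Weisbach: ΔP = f(L/D)(ρV²/2) = 0.01718·(11.4/0.0417)·(892·11.5²/2) = 0.01718·273.4·5.898e+04 = 2.771e+05 Pa.
ΔP = 2.771e+05 Pa = 277 kPa.

ΔP ≈ 277 kPa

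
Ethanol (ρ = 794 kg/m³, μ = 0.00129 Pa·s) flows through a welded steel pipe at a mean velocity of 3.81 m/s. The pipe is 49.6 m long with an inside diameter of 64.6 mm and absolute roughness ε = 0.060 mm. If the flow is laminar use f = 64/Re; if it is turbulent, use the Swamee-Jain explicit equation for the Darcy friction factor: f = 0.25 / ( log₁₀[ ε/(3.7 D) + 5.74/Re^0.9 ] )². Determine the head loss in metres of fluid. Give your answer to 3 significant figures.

h_f ≈ 12.1 m

Reynolds number Re = ρVD/μ = 794 · 3.81 · 0.0646 / 0.00129 = 1.515e+05.
Re > 4000 → turbulent. Relative roughness ε/D = 6e-05/0.0646 = 0.000929. Swamee-Jain: f = 0.25/(log₁₀[0.000929/3.7 + 5.74/1.515e+05^0.9])² = 0.25/(log₁₀[0.000251 + 0.000125])² = 0.25/(-3.425)² = 0.02131.
Darcy-Weisbach: ΔP = f(L/D)(ρV²/2) = 0.02131·(49.6/0.0646)·(794·3.81²/2) = 0.02131·767.8·5763 = 9.43e+04 Pa.
Head loss h_f = ΔP/(ρg) = 9.43e+04/(794·9.81) = 12.1 m.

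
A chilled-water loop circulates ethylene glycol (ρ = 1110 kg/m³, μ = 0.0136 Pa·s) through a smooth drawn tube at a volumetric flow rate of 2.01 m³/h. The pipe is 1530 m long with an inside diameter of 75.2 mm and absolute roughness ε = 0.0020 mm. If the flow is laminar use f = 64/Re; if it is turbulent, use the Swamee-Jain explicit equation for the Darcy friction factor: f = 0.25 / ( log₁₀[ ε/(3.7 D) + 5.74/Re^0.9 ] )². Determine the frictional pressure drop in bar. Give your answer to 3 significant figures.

Q = 2.01 m³/h = 2.01/3600 = 0.0005583 m³/s.
Cross-sectional area A = πD²/4 = π(0.0752)²/4 = 0.004441 m²; mean velocity V = Q/A = 0.0005583/0.004441 = 0.1257 m/s.
Reynolds number Re = ρVD/μ = 1110 · 0.1257 · 0.0752 / 0.0136 = 771.6.
Re < 2300 → laminar flow, so f = 64/Re = 64/771.6 = 0.08295 (the turbulent correlation is not needed).
Darcy-Weisbach: ΔP = f(L/D)(ρV²/2) = 0.08295·(1530/0.0752)·(1110·0.1257²/2) = 0.08295·2.035e+04·8.771 = 1.48e+04 Pa.
ΔP = 1.48e+04 Pa = 0.148 bar.

ΔP ≈ 0.148 bar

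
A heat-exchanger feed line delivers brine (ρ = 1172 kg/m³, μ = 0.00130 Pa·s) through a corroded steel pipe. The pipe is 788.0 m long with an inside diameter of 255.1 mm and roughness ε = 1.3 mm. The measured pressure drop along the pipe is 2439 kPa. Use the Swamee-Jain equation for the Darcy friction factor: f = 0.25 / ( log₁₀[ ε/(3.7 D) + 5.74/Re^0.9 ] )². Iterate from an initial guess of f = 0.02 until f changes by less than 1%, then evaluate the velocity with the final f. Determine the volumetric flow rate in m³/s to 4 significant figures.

Rearranging Darcy-Weisbach: V = √(2·ΔP·D/(f·L·ρ)). With ε/D = 0.0013/0.2551 = 0.0051, iterate starting from f = 0.02:
  f = 0.02 → V = √(2·2.439e+06·0.2551/(0.02·788·1172)) = 8.208 m/s; Re = ρVD/μ = 1.888e+06; f → 0.03063
  f = 0.03063 → V = 6.633 m/s; Re = 1.525e+06; f → 0.03065
Converged (Δf/f < 1%). With the final f = 0.03065: V = √(2·2.439e+06·0.2551/(0.03065·788·1172)) = 6.631 m/s.
Q = V·A = 6.631·(π/4·0.2551²) = 0.3389 m³/s = 0.3389 m³/s.

Q ≈ 0.3389 m³/s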